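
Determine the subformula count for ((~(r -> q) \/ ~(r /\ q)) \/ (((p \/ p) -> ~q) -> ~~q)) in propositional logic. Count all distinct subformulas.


Formula: ((~(r -> q) \/ ~(r /\ q)) \/ (((p \/ p) -> ~q) -> ~~q))
Subformulas found:
  1. q
  2. r
  3. p
  4. ~q
  5. ~~q
  6. (p \/ p)
  7. (r -> q)
  8. (r /\ q)
  9. ~(r /\ q)
  10. ~(r -> q)
  11. ((p \/ p) -> ~q)
  12. (~(r -> q) \/ ~(r /\ q))
  13. (((p \/ p) -> ~q) -> ~~q)
  14. ((~(r -> q) \/ ~(r /\ q)) \/ (((p \/ p) -> ~q) -> ~~q))
Total distinct subformulas = 14

14


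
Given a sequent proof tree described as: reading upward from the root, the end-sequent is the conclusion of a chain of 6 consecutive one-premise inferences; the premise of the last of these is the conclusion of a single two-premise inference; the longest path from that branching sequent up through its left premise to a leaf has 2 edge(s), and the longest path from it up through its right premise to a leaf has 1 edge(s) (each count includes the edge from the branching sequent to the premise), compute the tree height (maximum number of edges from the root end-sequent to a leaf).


Longest path through the left premise: 2 edges (measured from the branching sequent)
Longest path through the right premise: 1 edges
Height of the subtree rooted at the branching sequent: max(2, 1) = 2
The branching sequent sits 6 edges above the root (the chain of one-premise inferences), so height = 2 + 6 = 8

8


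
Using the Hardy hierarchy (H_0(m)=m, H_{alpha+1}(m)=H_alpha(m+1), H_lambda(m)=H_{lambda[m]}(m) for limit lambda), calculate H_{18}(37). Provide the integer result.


H_18(37):
For finite ordinals k, H_k(n) = n + k (each successor step adds 1).
H_18(37) = 37 + 18 = 55

55


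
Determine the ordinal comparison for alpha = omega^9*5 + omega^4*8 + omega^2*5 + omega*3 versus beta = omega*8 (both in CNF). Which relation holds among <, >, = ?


Compare term by term from highest exponent:
alpha = omega^9*5 + omega^4*8 + omega^2*5 + omega*3
beta = omega*8
Term 1: alpha has omega^9*5, beta has omega^1*8
Term 2: alpha has omega^4*8, beta has omega^0*0
Term 3: alpha has omega^2*5, beta has omega^0*0
Term 4: alpha has omega^1*3, beta has omega^0*0
Result: alpha > beta

alpha > beta


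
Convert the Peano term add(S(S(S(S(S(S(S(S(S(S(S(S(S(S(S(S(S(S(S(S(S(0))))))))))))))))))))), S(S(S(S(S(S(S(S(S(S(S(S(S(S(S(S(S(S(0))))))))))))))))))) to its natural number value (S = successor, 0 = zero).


add(S^21(0), S^18(0)):
S^21(0) = 21
S^18(0) = 18
21 + 18 = 39

39


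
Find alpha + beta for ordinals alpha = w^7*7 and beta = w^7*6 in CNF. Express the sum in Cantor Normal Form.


Ordinal addition w^7*7 + w^7*6:
Both terms have the same exponent 7.
w^e*c + w^e*d = w^e*(c+d).
Result = w^7*(7+6) = w^7*13

w^7*13


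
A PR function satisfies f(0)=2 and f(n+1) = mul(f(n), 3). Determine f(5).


f(0) = 2
f(1) = mul(f(0), 3) = mul(2, 3) = 6
f(2) = mul(f(1), 3) = mul(6, 3) = 18
f(3) = mul(f(2), 3) = mul(18, 3) = 54
f(4) = mul(f(3), 3) = mul(54, 3) = 162
f(5) = mul(f(4), 3) = mul(162, 3) = 486


486


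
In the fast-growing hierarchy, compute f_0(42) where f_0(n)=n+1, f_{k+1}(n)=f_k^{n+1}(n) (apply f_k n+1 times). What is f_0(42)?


f_0(42) = 42 + 1 = 43

43


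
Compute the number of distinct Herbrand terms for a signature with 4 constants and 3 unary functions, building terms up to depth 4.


Herbrand terms by depth:
Depth 0: 4 constants
Depth 1: 12 new terms (running total: 16)
Depth 2: 36 new terms (running total: 52)
Depth 3: 108 new terms (running total: 160)
Depth 4: 324 new terms (running total: 484)
Total distinct ground terms = 484

484


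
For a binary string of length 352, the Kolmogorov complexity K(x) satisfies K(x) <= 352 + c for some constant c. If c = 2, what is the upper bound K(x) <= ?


K(x) <= |x| + c = 352 + 2 = 354

354


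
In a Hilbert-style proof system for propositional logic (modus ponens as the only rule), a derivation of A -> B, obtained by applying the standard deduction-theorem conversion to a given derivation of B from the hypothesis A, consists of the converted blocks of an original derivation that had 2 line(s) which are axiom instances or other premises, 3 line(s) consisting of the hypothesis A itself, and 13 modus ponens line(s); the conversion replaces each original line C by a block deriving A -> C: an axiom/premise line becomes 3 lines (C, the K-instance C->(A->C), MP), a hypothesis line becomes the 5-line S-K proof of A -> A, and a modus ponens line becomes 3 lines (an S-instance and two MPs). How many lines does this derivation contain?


Deduction-theorem conversion, block by block:
- 2 axiom/premise lines -> 3 lines each = 6
- 3 hypothesis lines -> 5 lines each (identity proof A->A) = 15
- 13 MP lines -> 3 lines each (S-instance, MP, MP) = 39
Total = 6 + 15 + 39 = 60 lines.

60


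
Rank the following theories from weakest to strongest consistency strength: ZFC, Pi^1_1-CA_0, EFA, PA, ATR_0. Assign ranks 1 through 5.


Ordering by consistency strength:
1. EFA
2. PA
3. ATR_0
4. Pi^1_1-CA_0
5. ZFC


ZFC=5, Pi^1_1-CA_0=4, EFA=1, PA=2, ATR_0=3


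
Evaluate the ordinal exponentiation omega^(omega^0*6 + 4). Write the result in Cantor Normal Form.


omega^(omega^0*6 + 4):
omega^0 = 1, so the exponent is 6 + 4 = 10 (finite ordinal addition).
Result = omega^10, already a single CNF term.

omega^10


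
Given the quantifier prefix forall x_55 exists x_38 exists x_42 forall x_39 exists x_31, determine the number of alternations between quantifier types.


Walk the prefix and count type changes:
  position 1: forall -> exists <-- alternation
  position 2: exists -> exists
  position 3: exists -> forall <-- alternation
  position 4: forall -> exists <-- alternation
Total alternations = 3

3


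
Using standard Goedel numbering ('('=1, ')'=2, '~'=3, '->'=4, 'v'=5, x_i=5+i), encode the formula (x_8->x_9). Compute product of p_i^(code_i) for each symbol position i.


Formula: (x_8->x_9)
Symbol codes: [1, 13, 4, 14, 2]
Primes: [2, 3, 5, 7, 11]
p_1^1 = 2^1 = 2
p_2^13 = 3^13 = 1594323
p_3^4 = 5^4 = 625
p_4^14 = 7^14 = 678223072849
p_5^2 = 11^2 = 121
Product = 163547629931292729333750

163547629931292729333750


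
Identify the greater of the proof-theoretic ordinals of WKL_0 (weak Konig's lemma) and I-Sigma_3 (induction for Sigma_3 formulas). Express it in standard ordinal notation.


Proof-theoretic ordinal of WKL_0 (weak Konig's lemma): omega^omega
Proof-theoretic ordinal of I-Sigma_3 (induction for Sigma_3 formulas): omega^(omega^(omega^omega))
Comparing: omega^omega < omega^(omega^(omega^omega)).
The larger ordinal is omega^(omega^(omega^omega)) (from I-Sigma_3 (induction for Sigma_3 formulas)).

omega^(omega^(omega^omega))


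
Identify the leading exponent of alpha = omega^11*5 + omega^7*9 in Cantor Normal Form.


CNF: omega^11*5 + omega^7*9
The leading term is omega^11*5, which has exponent 11.

11


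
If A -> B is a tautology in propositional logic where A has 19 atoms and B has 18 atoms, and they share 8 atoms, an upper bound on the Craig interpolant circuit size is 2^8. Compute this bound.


Shared atoms = 8
Craig interpolant size bound = 2^8
= 256

256


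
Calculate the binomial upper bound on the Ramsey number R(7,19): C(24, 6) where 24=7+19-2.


R(7,19) <= C(7+19-2, 7-1) = C(24, 6)
C(24, 6) = 24! / (6! * 18!)
= 134596

134596


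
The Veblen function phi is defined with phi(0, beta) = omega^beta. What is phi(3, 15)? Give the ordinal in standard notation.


phi(3, 15):
phi(3, beta) = eta_beta (the beta-th eta number, fixed point of zeta).
phi(3, 15) = eta_15

eta_15


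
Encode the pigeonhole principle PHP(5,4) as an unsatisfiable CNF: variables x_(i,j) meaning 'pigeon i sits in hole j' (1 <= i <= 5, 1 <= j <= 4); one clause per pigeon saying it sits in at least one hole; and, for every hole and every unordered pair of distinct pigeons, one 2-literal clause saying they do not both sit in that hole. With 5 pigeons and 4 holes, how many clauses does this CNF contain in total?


PHP(5,4): 5 pigeons, 4 holes, 5*4 = 20 variables.
- pigeon clauses: one per pigeon -> 5 clauses
- hole clauses: 4 holes * C(5,2) = 4 * 10 -> 40 clauses
Total clauses = 5 + 40 = 45

45


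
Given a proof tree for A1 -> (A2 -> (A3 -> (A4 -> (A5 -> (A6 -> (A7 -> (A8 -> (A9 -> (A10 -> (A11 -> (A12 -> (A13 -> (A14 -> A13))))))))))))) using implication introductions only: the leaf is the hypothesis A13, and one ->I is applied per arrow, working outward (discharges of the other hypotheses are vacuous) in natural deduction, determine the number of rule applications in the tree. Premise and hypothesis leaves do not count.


The formula has 14 arrows (->); its innermost consequent A13 is one of the antecedents,
so the proof starts from the hypothesis leaf A13 (not a rule application) and closes one arrow per ->I.
Building A1 -> (A2 -> (A3 -> (A4 -> (A5 -> (A6 -> (A7 -> (A8 -> (A9 -> (A10 -> (A11 -> (A12 -> (A13 -> (A14 -> A13))))))))))))) therefore takes 14 nested implication introductions.
Total inference nodes = 14

14


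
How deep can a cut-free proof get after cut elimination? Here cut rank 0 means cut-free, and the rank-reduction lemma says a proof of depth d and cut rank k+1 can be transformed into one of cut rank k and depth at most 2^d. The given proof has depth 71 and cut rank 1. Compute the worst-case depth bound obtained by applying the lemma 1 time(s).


Each rank reduction sends depth d to at most 2^d; cut rank r needs r reductions.
2_0(71) = 71
2_1(71) = 2^71 = 2361183241434822606848
Cut-free depth bound = 2361183241434822606848

2361183241434822606848


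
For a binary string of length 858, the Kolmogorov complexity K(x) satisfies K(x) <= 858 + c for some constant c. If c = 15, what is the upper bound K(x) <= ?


K(x) <= |x| + c = 858 + 15 = 873

873


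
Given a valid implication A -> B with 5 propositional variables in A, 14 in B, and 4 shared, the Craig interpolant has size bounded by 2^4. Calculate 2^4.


Shared atoms = 4
Craig interpolant size bound = 2^4
= 16

16


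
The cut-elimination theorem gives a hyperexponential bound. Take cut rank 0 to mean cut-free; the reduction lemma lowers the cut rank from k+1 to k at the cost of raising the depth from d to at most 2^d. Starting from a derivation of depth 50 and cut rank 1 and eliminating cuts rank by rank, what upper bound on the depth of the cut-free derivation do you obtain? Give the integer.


Each rank reduction sends depth d to at most 2^d; cut rank r needs r reductions.
2_0(50) = 50
2_1(50) = 2^50 = 1125899906842624
Cut-free depth bound = 1125899906842624

1125899906842624


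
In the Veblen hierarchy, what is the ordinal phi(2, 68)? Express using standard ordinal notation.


phi(2, 68):
phi(2, beta) = zeta_beta (the beta-th zeta number, fixed point of epsilon).
phi(2, 68) = zeta_68

zeta_68


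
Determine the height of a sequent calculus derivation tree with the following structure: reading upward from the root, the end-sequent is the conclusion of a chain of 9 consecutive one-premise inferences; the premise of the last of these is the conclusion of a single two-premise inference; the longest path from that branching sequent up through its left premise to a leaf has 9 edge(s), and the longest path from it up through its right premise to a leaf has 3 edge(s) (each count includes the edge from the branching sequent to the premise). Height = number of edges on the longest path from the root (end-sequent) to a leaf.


Longest path through the left premise: 9 edges (measured from the branching sequent)
Longest path through the right premise: 3 edges
Height of the subtree rooted at the branching sequent: max(9, 3) = 9
The branching sequent sits 9 edges above the root (the chain of one-premise inferences), so height = 9 + 9 = 18

18


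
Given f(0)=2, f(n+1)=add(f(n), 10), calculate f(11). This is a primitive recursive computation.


f(0) = 2
f(1) = add(f(0), 10) = add(2, 10) = 12
f(2) = add(f(1), 10) = add(12, 10) = 22
f(3) = add(f(2), 10) = add(22, 10) = 32
f(4) = add(f(3), 10) = add(32, 10) = 42
f(5) = add(f(4), 10) = add(42, 10) = 52
f(6) = add(f(5), 10) = add(52, 10) = 62
f(7) = add(f(6), 10) = add(62, 10) = 72
f(8) = add(f(7), 10) = add(72, 10) = 82
f(9) = add(f(8), 10) = add(82, 10) = 92
f(10) = add(f(9), 10) = add(92, 10) = 102
f(11) = add(f(10), 10) = add(102, 10) = 112


112


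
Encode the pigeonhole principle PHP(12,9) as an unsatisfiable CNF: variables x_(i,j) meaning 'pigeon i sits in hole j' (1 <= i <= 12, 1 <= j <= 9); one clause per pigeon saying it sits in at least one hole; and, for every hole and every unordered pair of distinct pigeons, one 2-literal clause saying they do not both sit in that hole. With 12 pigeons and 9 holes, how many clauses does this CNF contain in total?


PHP(12,9): 12 pigeons, 9 holes, 12*9 = 108 variables.
- pigeon clauses: one per pigeon -> 12 clauses
- hole clauses: 9 holes * C(12,2) = 9 * 66 -> 594 clauses
Total clauses = 12 + 594 = 606

606


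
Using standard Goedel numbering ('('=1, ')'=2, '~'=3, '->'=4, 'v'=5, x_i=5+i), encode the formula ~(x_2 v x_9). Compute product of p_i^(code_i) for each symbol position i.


Formula: ~(x_2 v x_9)
Symbol codes: [3, 1, 7, 5, 14, 2]
Primes: [2, 3, 5, 7, 11, 13]
p_1^3 = 2^3 = 8
p_2^1 = 3^1 = 3
p_3^7 = 5^7 = 78125
p_4^5 = 7^5 = 16807
p_5^14 = 11^14 = 379749833583241
p_6^2 = 13^2 = 169
Product = 2022440571680000289943125000

2022440571680000289943125000


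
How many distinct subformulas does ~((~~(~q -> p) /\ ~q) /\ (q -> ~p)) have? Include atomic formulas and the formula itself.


Formula: ~((~~(~q -> p) /\ ~q) /\ (q -> ~p))
Subformulas found:
  1. q
  2. p
  3. ~p
  4. ~q
  5. (q -> ~p)
  6. (~q -> p)
  7. ~(~q -> p)
  8. ~~(~q -> p)
  9. (~~(~q -> p) /\ ~q)
  10. ((~~(~q -> p) /\ ~q) /\ (q -> ~p))
  11. ~((~~(~q -> p) /\ ~q) /\ (q -> ~p))
Total distinct subformulas = 11

11


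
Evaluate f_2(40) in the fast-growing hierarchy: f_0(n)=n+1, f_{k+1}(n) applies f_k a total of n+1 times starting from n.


f_2(40) = f_1^41(40)
f_1(m) = 2m + 1.
Iterating: f_1^k(n) = 2^k*(n+1) - 1.
f_2(40) = 2^41*(40+1) - 1 = 2199023255552*41 - 1 = 90159953477631

90159953477631


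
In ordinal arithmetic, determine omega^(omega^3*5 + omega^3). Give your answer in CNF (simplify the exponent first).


omega^(omega^3*5 + omega^3):
Both terms of the exponent have the same exponent 3, so they merge: omega^3*5 + omega^3 = omega^3*(5+1) = omega^3*6.
omega raised to a CNF ordinal is a single CNF term: Result = omega^(omega^3*6)

omega^(omega^3*6)


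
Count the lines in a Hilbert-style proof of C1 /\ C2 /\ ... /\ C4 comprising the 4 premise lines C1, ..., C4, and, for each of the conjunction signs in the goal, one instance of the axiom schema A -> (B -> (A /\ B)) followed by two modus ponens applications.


Conjoining 4 premises:
- 4 premise lines
- the goal has 3 conjunction signs; each costs 1 axiom instance + 2 MP = 3 lines: 3 * 3 = 9
Total = 4 + 9 = 13 lines.

13


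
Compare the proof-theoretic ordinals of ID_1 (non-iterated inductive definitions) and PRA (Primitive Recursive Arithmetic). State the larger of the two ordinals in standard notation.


Proof-theoretic ordinal of ID_1 (non-iterated inductive definitions): psi_0(epsilon_{Omega+1})
Proof-theoretic ordinal of PRA (Primitive Recursive Arithmetic): omega^omega
Comparing: omega^omega < psi_0(epsilon_{Omega+1}).
The larger ordinal is psi_0(epsilon_{Omega+1}) (from ID_1 (non-iterated inductive definitions)).

psi_0(epsilon_{Omega+1})


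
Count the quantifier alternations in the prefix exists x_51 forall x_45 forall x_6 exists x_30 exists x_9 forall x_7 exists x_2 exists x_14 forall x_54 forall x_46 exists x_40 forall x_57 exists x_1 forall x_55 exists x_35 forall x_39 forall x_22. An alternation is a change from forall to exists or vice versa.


Walk the prefix and count type changes:
  position 1: exists -> forall <-- alternation
  position 2: forall -> forall
  position 3: forall -> exists <-- alternation
  position 4: exists -> exists
  position 5: exists -> forall <-- alternation
  position 6: forall -> exists <-- alternation
  position 7: exists -> exists
  position 8: exists -> forall <-- alternation
  position 9: forall -> forall
  position 10: forall -> exists <-- alternation
  position 11: exists -> forall <-- alternation
  position 12: forall -> exists <-- alternation
  position 13: exists -> forall <-- alternation
  position 14: forall -> exists <-- alternation
  position 15: exists -> forall <-- alternation
  position 16: forall -> forall
Total alternations = 11

11


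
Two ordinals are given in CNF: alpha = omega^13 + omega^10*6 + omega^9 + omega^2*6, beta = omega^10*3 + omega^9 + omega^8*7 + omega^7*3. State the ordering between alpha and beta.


Compare term by term from highest exponent:
alpha = omega^13 + omega^10*6 + omega^9 + omega^2*6
beta = omega^10*3 + omega^9 + omega^8*7 + omega^7*3
Term 1: alpha has omega^13*1, beta has omega^10*3
Term 2: alpha has omega^10*6, beta has omega^9*1
Term 3: alpha has omega^9*1, beta has omega^8*7
Term 4: alpha has omega^2*6, beta has omega^7*3
Result: alpha > beta

alpha > beta


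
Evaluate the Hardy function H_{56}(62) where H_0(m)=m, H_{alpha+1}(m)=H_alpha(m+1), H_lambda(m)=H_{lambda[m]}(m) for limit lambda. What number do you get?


H_56(62):
For finite ordinals k, H_k(n) = n + k (each successor step adds 1).
H_56(62) = 62 + 56 = 118

118


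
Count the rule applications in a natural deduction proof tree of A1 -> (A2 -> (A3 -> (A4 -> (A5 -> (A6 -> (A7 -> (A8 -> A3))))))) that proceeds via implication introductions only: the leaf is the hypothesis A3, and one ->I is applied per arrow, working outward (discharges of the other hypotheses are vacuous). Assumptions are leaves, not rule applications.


The formula has 8 arrows (->); its innermost consequent A3 is one of the antecedents,
so the proof starts from the hypothesis leaf A3 (not a rule application) and closes one arrow per ->I.
Building A1 -> (A2 -> (A3 -> (A4 -> (A5 -> (A6 -> (A7 -> (A8 -> A3))))))) therefore takes 8 nested implication introductions.
Total inference nodes = 8

8


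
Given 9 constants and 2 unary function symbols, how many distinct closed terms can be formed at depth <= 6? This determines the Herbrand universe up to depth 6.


Herbrand terms by depth:
Depth 0: 9 constants
Depth 1: 18 new terms (running total: 27)
Depth 2: 36 new terms (running total: 63)
Depth 3: 72 new terms (running total: 135)
Depth 4: 144 new terms (running total: 279)
Depth 5: 288 new terms (running total: 567)
Depth 6: 576 new terms (running total: 1143)
Total distinct ground terms = 1143

1143


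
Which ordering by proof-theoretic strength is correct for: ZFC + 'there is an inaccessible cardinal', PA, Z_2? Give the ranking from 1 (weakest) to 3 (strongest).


Ordering by consistency strength:
1. PA
2. Z_2
3. ZFC + 'there is an inaccessible cardinal'


ZFC + 'there is an inaccessible cardinal'=3, PA=1, Z_2=2


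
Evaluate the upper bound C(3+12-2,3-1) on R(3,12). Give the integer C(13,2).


R(3,12) <= C(3+12-2, 3-1) = C(13, 2)
C(13, 2) = 13! / (2! * 11!)
= 78

78


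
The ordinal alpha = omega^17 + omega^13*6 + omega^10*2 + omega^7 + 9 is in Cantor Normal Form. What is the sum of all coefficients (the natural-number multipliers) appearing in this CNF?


CNF: omega^17 + omega^13*6 + omega^10*2 + omega^7 + 9
Coefficients: 1 + 6 + 2 + 1 + 9 = 19

19


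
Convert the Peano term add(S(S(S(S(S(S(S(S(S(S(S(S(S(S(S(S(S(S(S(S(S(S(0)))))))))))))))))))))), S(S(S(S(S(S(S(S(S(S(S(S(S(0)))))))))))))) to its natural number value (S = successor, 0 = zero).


add(S^22(0), S^13(0)):
S^22(0) = 22
S^13(0) = 13
22 + 13 = 35

35


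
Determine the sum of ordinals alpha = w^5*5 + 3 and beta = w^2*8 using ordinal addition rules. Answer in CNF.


Ordinal addition (w^5*5 + 3) + w^2*8:
alpha's leading term has exponent 5 > beta's exponent 2, so it survives.
alpha's tail term has exponent 0 < beta's exponent 2, so it is absorbed by beta.
In ordinal addition, any term followed by a strictly larger-exponent term is absorbed.
Result = w^5*5 + w^2*8

w^5*5 + w^2*8


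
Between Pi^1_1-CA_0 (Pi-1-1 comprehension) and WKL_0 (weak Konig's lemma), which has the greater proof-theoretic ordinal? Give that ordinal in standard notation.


Proof-theoretic ordinal of Pi^1_1-CA_0 (Pi-1-1 comprehension): psi_0(Omega_omega)
Proof-theoretic ordinal of WKL_0 (weak Konig's lemma): omega^omega
Comparing: omega^omega < psi_0(Omega_omega).
The larger ordinal is psi_0(Omega_omega) (from Pi^1_1-CA_0 (Pi-1-1 comprehension)).

psi_0(Omega_omega)


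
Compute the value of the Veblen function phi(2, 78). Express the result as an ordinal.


phi(2, 78):
phi(2, beta) = zeta_beta (the beta-th zeta number, fixed point of epsilon).
phi(2, 78) = zeta_78

zeta_78


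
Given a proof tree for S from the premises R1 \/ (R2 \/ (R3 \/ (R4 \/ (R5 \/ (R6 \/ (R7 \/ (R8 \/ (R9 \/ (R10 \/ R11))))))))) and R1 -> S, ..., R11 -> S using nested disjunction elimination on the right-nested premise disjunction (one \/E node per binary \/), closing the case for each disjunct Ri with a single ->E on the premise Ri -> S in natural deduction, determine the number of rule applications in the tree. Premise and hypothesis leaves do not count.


The premise R1 \/ (R2 \/ (R3 \/ (R4 \/ (R5 \/ (R6 \/ (R7 \/ (R8 \/ (R9 \/ (R10 \/ R11))))))))) contains 11 disjuncts, hence 10 binary \/ connectives.
- Each binary \/ is eliminated once: 10 \/E nodes.
- Each of the 11 cases Ri derives S by one ->E with Ri -> S: 11 ->E nodes.
Total = 10 + 11 = 21

21


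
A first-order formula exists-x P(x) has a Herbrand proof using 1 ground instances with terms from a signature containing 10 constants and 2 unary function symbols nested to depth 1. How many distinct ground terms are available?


Herbrand terms by depth:
Depth 0: 10 constants
Depth 1: 20 new terms (running total: 30)
Total distinct ground terms = 30

30


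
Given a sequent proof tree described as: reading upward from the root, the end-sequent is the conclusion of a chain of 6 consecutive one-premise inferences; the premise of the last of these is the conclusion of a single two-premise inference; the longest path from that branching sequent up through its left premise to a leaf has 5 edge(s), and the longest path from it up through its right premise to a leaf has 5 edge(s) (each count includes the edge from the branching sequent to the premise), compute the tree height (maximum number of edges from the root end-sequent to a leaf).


Longest path through the left premise: 5 edges (measured from the branching sequent)
Longest path through the right premise: 5 edges
Height of the subtree rooted at the branching sequent: max(5, 5) = 5
The branching sequent sits 6 edges above the root (the chain of one-premise inferences), so height = 5 + 6 = 11

11


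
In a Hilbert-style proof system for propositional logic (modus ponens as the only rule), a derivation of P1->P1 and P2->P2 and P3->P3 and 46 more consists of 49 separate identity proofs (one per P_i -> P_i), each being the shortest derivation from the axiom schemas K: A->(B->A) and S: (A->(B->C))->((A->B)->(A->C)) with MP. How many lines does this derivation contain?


The shortest proof of A->A from K and S in the Hilbert calculus has exactly 5 lines:
(1) K instance A->((A->A)->A), (2) S instance, (3) MP on 1,2, (4) K instance A->(A->A), (5) MP on 3,4.
For 49 independent identities: 49 * 5 = 245 lines total.

245


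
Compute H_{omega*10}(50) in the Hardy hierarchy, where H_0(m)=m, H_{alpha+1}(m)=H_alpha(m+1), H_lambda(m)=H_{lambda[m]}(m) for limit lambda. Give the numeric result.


H_{omega*10}(50):
For the Hardy hierarchy, H_{omega*k}(n) = 2^k * n.
2^10 = 1024.
1024 * 50 = 51200

51200


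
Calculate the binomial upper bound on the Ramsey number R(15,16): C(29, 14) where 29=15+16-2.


R(15,16) <= C(15+16-2, 15-1) = C(29, 14)
C(29, 14) = 29! / (14! * 15!)
= 77558760

77558760


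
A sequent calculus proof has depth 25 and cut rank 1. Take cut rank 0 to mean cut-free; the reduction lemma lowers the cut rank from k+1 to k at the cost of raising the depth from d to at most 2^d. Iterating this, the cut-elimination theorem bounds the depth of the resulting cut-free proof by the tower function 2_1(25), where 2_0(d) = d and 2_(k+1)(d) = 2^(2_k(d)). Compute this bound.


Each rank reduction sends depth d to at most 2^d; cut rank r needs r reductions.
2_0(25) = 25
2_1(25) = 2^25 = 33554432
Cut-free depth bound = 33554432

33554432


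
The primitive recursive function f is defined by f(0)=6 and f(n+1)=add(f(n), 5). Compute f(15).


f(0) = 6
f(1) = add(f(0), 5) = add(6, 5) = 11
f(2) = add(f(1), 5) = add(11, 5) = 16
f(3) = add(f(2), 5) = add(16, 5) = 21
f(4) = add(f(3), 5) = add(21, 5) = 26
f(5) = add(f(4), 5) = add(26, 5) = 31
f(6) = add(f(5), 5) = add(31, 5) = 36
f(7) = add(f(6), 5) = add(36, 5) = 41
f(8) = add(f(7), 5) = add(41, 5) = 46
f(9) = add(f(8), 5) = add(46, 5) = 51
f(10) = add(f(9), 5) = add(51, 5) = 56
f(11) = add(f(10), 5) = add(56, 5) = 61
f(12) = add(f(11), 5) = add(61, 5) = 66
f(13) = add(f(12), 5) = add(66, 5) = 71
f(14) = add(f(13), 5) = add(71, 5) = 76
f(15) = add(f(14), 5) = add(76, 5) = 81


81


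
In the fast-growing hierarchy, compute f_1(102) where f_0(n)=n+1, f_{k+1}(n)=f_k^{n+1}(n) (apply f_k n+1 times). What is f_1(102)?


f_1(102) = f_0^103(102)
f_0 adds 1 each time, applied 103 times.
f_1(102) = 102 + 103 = 205

205


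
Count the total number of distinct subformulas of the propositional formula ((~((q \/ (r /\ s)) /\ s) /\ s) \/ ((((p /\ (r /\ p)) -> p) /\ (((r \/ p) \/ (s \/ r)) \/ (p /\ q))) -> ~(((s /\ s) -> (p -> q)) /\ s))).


Formula: ((~((q \/ (r /\ s)) /\ s) /\ s) \/ ((((p /\ (r /\ p)) -> p) /\ (((r \/ p) \/ (s \/ r)) \/ (p /\ q))) -> ~(((s /\ s) -> (p -> q)) /\ s)))
Subformulas found:
  1. r
  2. q
  3. s
  4. p
  5. (s \/ r)
  6. (r /\ p)
  7. (p /\ q)
  8. (s /\ s)
  9. (r \/ p)
  10. (r /\ s)
  11. (p -> q)
  12. (q \/ (r /\ s))
  13. (p /\ (r /\ p))
  14. ((s /\ s) -> (p -> q))
  15. ((p /\ (r /\ p)) -> p)
  16. ((r \/ p) \/ (s \/ r))
  17. ((q \/ (r /\ s)) /\ s)
  18. ~((q \/ (r /\ s)) /\ s)
  19. (((s /\ s) -> (p -> q)) /\ s)
  20. ~(((s /\ s) -> (p -> q)) /\ s)
  21. (~((q \/ (r /\ s)) /\ s) /\ s)
  22. (((r \/ p) \/ (s \/ r)) \/ (p /\ q))
  23. (((p /\ (r /\ p)) -> p) /\ (((r \/ p) \/ (s \/ r)) \/ (p /\ q)))
  24. ((((p /\ (r /\ p)) -> p) /\ (((r \/ p) \/ (s \/ r)) \/ (p /\ q))) -> ~(((s /\ s) -> (p -> q)) /\ s))
  25. ((~((q \/ (r /\ s)) /\ s) /\ s) \/ ((((p /\ (r /\ p)) -> p) /\ (((r \/ p) \/ (s \/ r)) \/ (p /\ q))) -> ~(((s /\ s) -> (p -> q)) /\ s)))
Total distinct subformulas = 25

25


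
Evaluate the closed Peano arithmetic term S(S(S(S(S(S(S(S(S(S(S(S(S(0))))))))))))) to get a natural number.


Counting successors applied to 0:
13 applications of S to 0 = 13

13


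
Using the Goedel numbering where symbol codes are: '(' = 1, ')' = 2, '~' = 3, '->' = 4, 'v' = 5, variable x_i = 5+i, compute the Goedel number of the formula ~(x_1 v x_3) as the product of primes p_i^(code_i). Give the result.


Formula: ~(x_1 v x_3)
Symbol codes: [3, 1, 6, 5, 8, 2]
Primes: [2, 3, 5, 7, 11, 13]
p_1^3 = 2^3 = 8
p_2^1 = 3^1 = 3
p_3^6 = 5^6 = 15625
p_4^5 = 7^5 = 16807
p_5^8 = 11^8 = 214358881
p_6^2 = 13^2 = 169
Product = 228322995559283625000

228322995559283625000


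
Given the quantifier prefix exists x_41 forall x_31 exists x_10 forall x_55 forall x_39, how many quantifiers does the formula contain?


Quantifier prefix has 5 quantifier symbols.
Quantifier depth = 5

5


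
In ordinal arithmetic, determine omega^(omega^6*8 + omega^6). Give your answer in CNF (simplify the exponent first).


omega^(omega^6*8 + omega^6):
Both terms of the exponent have the same exponent 6, so they merge: omega^6*8 + omega^6 = omega^6*(8+1) = omega^6*9.
omega raised to a CNF ordinal is a single CNF term: Result = omega^(omega^6*9)

omega^(omega^6*9)


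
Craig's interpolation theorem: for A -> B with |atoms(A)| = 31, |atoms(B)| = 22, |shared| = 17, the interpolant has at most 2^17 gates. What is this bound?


Shared atoms = 17
Craig interpolant size bound = 2^17
= 131072

131072


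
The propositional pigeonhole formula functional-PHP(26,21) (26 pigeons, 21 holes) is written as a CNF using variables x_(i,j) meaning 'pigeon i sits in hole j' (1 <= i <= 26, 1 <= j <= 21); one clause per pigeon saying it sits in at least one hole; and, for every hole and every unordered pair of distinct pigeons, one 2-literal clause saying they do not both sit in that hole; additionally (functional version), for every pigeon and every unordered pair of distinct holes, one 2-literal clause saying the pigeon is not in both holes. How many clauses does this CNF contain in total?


functional-PHP(26,21): 26 pigeons, 21 holes, 26*21 = 546 variables.
- pigeon clauses: one per pigeon -> 26 clauses
- hole clauses: 21 holes * C(26,2) = 21 * 325 -> 6825 clauses
- functional clauses: 26 pigeons * C(21,2) = 26 * 210 -> 5460 clauses
Total clauses = 26 + 6825 + 5460 = 12311

12311


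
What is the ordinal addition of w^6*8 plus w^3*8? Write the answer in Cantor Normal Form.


Ordinal addition w^6*8 + w^3*8:
Leading exponent of alpha (6) > leading exponent of beta (3).
Since alpha's term has higher exponent than beta's leading term,
the sum is simply alpha followed by beta.
Result = w^6*8 + w^3*8

w^6*8 + w^3*8


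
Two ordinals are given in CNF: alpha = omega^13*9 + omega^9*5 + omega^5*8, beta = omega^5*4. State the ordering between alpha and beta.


Compare term by term from highest exponent:
alpha = omega^13*9 + omega^9*5 + omega^5*8
beta = omega^5*4
Term 1: alpha has omega^13*9, beta has omega^5*4
Term 2: alpha has omega^9*5, beta has omega^0*0
Term 3: alpha has omega^5*8, beta has omega^0*0
Result: alpha > beta

alpha > beta


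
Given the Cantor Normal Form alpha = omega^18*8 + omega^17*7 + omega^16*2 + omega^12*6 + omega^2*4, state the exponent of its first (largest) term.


CNF: omega^18*8 + omega^17*7 + omega^16*2 + omega^12*6 + omega^2*4
The leading term is omega^18*8, which has exponent 18.

18


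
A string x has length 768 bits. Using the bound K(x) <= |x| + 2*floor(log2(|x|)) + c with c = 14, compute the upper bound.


floor(log2(768)) = 9
2 * 9 = 18
K(x) <= 768 + 18 + 14 = 800

800


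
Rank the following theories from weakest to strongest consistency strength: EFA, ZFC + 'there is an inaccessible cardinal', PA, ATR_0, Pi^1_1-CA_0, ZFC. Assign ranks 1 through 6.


Ordering by consistency strength:
1. EFA
2. PA
3. ATR_0
4. Pi^1_1-CA_0
5. ZFC
6. ZFC + 'there is an inaccessible cardinal'


EFA=1, ZFC + 'there is an inaccessible cardinal'=6, PA=2, ATR_0=3, Pi^1_1-CA_0=4, ZFC=5


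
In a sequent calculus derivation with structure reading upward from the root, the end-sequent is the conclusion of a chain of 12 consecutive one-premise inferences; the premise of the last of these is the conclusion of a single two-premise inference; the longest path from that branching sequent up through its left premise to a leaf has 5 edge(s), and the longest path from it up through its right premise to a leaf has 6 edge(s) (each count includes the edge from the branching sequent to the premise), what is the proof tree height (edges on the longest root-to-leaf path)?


Longest path through the left premise: 5 edges (measured from the branching sequent)
Longest path through the right premise: 6 edges
Height of the subtree rooted at the branching sequent: max(5, 6) = 6
The branching sequent sits 12 edges above the root (the chain of one-premise inferences), so height = 6 + 12 = 18

18


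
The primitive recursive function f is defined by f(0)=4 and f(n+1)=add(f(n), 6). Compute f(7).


f(0) = 4
f(1) = add(f(0), 6) = add(4, 6) = 10
f(2) = add(f(1), 6) = add(10, 6) = 16
f(3) = add(f(2), 6) = add(16, 6) = 22
f(4) = add(f(3), 6) = add(22, 6) = 28
f(5) = add(f(4), 6) = add(28, 6) = 34
f(6) = add(f(5), 6) = add(34, 6) = 40
f(7) = add(f(6), 6) = add(40, 6) = 46


46


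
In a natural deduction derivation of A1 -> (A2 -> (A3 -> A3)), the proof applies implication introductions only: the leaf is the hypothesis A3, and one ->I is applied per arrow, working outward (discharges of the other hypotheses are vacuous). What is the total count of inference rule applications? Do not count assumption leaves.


The formula has 3 arrows (->); its innermost consequent A3 is one of the antecedents,
so the proof starts from the hypothesis leaf A3 (not a rule application) and closes one arrow per ->I.
Building A1 -> (A2 -> (A3 -> A3)) therefore takes 3 nested implication introductions.
Total inference nodes = 3

3


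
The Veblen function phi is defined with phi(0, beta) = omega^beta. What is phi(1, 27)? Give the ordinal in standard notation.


phi(1, 27):
phi(1, beta) = epsilon_beta (the beta-th epsilon number).
phi(1, 27) = epsilon_27

epsilon_27


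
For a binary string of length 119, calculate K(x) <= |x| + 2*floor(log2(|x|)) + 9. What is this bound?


floor(log2(119)) = 6
2 * 6 = 12
K(x) <= 119 + 12 + 9 = 140

140


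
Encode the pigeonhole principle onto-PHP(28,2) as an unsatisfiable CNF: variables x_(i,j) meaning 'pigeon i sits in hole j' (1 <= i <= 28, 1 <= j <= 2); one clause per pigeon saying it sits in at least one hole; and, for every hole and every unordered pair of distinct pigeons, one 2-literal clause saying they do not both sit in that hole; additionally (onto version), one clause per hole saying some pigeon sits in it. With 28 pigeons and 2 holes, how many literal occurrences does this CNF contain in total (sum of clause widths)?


onto-PHP(28,2): 28 pigeons, 2 holes, 28*2 = 56 variables.
- pigeon clauses: one per pigeon -> 28 clauses of width 2 -> 56 literals
- hole clauses: 2 holes * C(28,2) = 2 * 378 -> 756 clauses of width 2 -> 1512 literals
- onto clauses: one per hole -> 2 clauses of width 28 -> 56 literals
Total literal occurrences = 56 + 1512 + 56 = 1624

1624


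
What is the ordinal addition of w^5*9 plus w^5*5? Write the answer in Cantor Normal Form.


Ordinal addition w^5*9 + w^5*5:
Both terms have the same exponent 5.
w^e*c + w^e*d = w^e*(c+d).
Result = w^5*(9+5) = w^5*14

w^5*14


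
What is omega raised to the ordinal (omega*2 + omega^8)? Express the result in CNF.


omega^(omega*2 + omega^8):
In ordinal addition a term is absorbed by a following term of strictly larger exponent: 1 < 8, so omega*2 + omega^8 = omega^8.
omega raised to a CNF ordinal is a single CNF term: Result = omega^(omega^8)

omega^(omega^8)


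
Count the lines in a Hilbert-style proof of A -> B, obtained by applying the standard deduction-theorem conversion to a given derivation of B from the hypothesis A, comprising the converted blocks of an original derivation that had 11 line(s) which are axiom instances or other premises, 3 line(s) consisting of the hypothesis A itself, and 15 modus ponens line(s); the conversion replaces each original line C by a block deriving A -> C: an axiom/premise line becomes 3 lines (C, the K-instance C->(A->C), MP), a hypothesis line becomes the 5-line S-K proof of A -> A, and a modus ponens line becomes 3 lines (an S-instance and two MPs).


Deduction-theorem conversion, block by block:
- 11 axiom/premise lines -> 3 lines each = 33
- 3 hypothesis lines -> 5 lines each (identity proof A->A) = 15
- 15 MP lines -> 3 lines each (S-instance, MP, MP) = 45
Total = 33 + 15 + 45 = 93 lines.

93


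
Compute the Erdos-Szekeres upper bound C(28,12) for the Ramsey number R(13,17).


R(13,17) <= C(13+17-2, 13-1) = C(28, 12)
C(28, 12) = 28! / (12! * 16!)
= 30421755

30421755


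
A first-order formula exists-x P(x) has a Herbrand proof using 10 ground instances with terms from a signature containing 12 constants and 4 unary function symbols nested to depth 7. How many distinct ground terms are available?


Herbrand terms by depth:
Depth 0: 12 constants
Depth 1: 48 new terms (running total: 60)
Depth 2: 192 new terms (running total: 252)
Depth 3: 768 new terms (running total: 1020)
Depth 4: 3072 new terms (running total: 4092)
Depth 5: 12288 new terms (running total: 16380)
Depth 6: 49152 new terms (running total: 65532)
Depth 7: 196608 new terms (running total: 262140)
Total distinct ground terms = 262140

262140


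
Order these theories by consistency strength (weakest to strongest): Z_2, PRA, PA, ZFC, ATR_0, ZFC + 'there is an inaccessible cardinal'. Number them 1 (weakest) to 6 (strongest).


Ordering by consistency strength:
1. PRA
2. PA
3. ATR_0
4. Z_2
5. ZFC
6. ZFC + 'there is an inaccessible cardinal'


Z_2=4, PRA=1, PA=2, ZFC=5, ATR_0=3, ZFC + 'there is an inaccessible cardinal'=6


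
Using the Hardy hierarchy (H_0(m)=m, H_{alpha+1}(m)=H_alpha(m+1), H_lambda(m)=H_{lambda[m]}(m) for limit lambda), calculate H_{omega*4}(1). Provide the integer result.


H_{omega*4}(1):
For the Hardy hierarchy, H_{omega*k}(n) = 2^k * n.
2^4 = 16.
16 * 1 = 16

16


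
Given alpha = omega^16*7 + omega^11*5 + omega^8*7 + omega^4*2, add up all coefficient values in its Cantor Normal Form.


CNF: omega^16*7 + omega^11*5 + omega^8*7 + omega^4*2
Coefficients: 7 + 5 + 7 + 2 = 21

21


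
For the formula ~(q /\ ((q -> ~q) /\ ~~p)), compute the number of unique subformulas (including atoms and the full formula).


Formula: ~(q /\ ((q -> ~q) /\ ~~p))
Subformulas found:
  1. q
  2. p
  3. ~p
  4. ~q
  5. ~~p
  6. (q -> ~q)
  7. ((q -> ~q) /\ ~~p)
  8. (q /\ ((q -> ~q) /\ ~~p))
  9. ~(q /\ ((q -> ~q) /\ ~~p))
Total distinct subformulas = 9

9


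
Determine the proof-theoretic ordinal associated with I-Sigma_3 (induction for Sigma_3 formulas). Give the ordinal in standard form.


The proof-theoretic ordinal of I-Sigma_3 (induction for Sigma_3 formulas) is a standard result in ordinal analysis.
This ordinal is the supremum of order types of primitive recursive well-orderings
that the theory can prove to be well-ordered.
For I-Sigma_3 (induction for Sigma_3 formulas), the proof-theoretic ordinal is omega^(omega^(omega^omega)).

omega^(omega^(omega^omega))


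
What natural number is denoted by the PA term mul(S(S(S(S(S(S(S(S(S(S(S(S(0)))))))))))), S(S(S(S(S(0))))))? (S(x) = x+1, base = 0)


mul(S^12(0), S^5(0)):
S^12(0) = 12
S^5(0) = 5
12 * 5 = 60

60


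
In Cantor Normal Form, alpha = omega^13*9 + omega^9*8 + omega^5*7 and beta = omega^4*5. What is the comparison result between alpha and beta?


Compare term by term from highest exponent:
alpha = omega^13*9 + omega^9*8 + omega^5*7
beta = omega^4*5
Term 1: alpha has omega^13*9, beta has omega^4*5
Term 2: alpha has omega^9*8, beta has omega^0*0
Term 3: alpha has omega^5*7, beta has omega^0*0
Result: alpha > beta

alpha > beta


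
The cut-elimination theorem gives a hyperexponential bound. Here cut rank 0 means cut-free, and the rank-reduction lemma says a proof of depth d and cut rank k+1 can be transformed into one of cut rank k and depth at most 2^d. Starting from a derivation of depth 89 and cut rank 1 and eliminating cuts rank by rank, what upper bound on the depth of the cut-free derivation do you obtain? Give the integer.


Each rank reduction sends depth d to at most 2^d; cut rank r needs r reductions.
2_0(89) = 89
2_1(89) = 2^89 = 618970019642690137449562112
Cut-free depth bound = 618970019642690137449562112

618970019642690137449562112


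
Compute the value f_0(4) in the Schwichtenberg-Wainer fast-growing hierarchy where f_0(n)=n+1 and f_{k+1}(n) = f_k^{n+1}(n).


f_0(4) = 4 + 1 = 5

5


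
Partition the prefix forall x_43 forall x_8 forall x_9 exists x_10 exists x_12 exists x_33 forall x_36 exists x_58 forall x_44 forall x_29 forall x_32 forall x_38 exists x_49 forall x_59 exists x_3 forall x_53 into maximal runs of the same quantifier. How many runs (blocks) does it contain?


Alternations = 8.
Blocks = alternations + 1 = 9

9


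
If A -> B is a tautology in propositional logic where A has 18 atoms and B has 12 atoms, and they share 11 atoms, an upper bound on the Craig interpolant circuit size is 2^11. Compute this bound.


Shared atoms = 11
Craig interpolant size bound = 2^11
= 2048

2048
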